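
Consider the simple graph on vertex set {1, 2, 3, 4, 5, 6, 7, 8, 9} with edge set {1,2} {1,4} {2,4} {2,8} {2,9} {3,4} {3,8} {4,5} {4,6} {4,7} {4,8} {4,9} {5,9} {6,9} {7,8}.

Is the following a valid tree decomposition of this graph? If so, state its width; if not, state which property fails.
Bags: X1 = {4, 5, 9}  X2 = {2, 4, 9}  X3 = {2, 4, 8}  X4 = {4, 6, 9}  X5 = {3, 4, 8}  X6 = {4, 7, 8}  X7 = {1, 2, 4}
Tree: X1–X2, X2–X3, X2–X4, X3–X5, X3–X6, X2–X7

Vertex coverage: the bags together contain {1, 2, 3, 4, 5, 6, 7, 8, 9}, the full vertex set. Edge coverage: each edge of G has both endpoints in at least one bag. Running intersection: for every vertex, the bags containing it form a connected subtree. All three properties hold, so this is a valid tree decomposition of width max|bag| − 1 = 2, and hence tw(G) ≤ 2.

Yes; width 2.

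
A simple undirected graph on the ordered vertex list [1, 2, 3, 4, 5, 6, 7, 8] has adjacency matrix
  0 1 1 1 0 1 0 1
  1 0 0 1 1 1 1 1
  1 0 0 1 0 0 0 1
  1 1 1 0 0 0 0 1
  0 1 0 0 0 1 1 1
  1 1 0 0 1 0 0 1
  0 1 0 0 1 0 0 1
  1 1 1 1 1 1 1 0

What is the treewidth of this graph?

A width-3 tree decomposition is:
Bags: B1 = {1, 2, 6, 8}  B2 = {2, 5, 6, 8}  B3 = {1, 2, 4, 8}  B4 = {1, 3, 4, 8}  B5 = {2, 5, 7, 8}
Tree: B1–B2, B1–B3, B3–B4, B2–B5
Every bag has size at most 4, so the width is 4 − 1 = 3 and tw(G) ≤ 3. Conversely, {1, 2, 4, 8} is a clique of size 4, and the vertices of any clique must share a bag in every tree decomposition; so some bag has ≥ 4 vertices and tw(G) ≥ 3. Therefore the treewidth is 3.

3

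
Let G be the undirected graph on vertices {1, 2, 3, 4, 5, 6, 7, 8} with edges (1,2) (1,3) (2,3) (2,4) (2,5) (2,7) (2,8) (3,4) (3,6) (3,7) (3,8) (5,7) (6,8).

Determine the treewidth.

A width-2 tree decomposition is:
Bags: B1 = {2, 3, 8}  B2 = {2, 3, 4}  B3 = {2, 3, 7}  B4 = {1, 2, 3}  B5 = {2, 5, 7}  B6 = {3, 6, 8}
Tree: B1–B2, B2–B3, B1–B4, B3–B5, B1–B6
The largest bag has 3 vertices, giving width 2; this decomposition certifies tw(G) ≤ 2. Conversely, {2, 3, 8} is a clique of size 3, and the vertices of any clique must share a bag in every tree decomposition; so some bag has ≥ 3 vertices and tw(G) ≥ 2. The upper and lower bounds meet at 2, so that is the treewidth.

2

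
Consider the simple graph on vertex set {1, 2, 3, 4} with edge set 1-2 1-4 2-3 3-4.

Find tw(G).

2

A width-2 tree decomposition is:
Bags: B1 = {1, 3, 4}  B2 = {1, 2, 3}
Tree: B1–B2
The largest bag has 3 vertices, giving width 2; this decomposition certifies tw(G) ≤ 2. Since 1–4–3–2–1 is a cycle in G, G is not acyclic. Forests are exactly the graphs of treewidth ≤ 1, so tw(G) ≥ 2. Therefore the treewidth is 2.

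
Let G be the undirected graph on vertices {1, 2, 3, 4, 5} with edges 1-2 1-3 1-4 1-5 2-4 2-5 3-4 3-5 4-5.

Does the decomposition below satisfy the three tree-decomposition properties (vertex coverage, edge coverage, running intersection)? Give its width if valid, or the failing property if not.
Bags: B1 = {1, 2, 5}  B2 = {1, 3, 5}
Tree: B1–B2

No — vertex 4 appears in no bag.

A tree decomposition must satisfy three properties: every vertex lies in some bag; for every edge, both endpoints lie together in some bag; and for every vertex, the bags containing it form a connected subtree. Here vertex 4 appears in no bag, so the decomposition is invalid.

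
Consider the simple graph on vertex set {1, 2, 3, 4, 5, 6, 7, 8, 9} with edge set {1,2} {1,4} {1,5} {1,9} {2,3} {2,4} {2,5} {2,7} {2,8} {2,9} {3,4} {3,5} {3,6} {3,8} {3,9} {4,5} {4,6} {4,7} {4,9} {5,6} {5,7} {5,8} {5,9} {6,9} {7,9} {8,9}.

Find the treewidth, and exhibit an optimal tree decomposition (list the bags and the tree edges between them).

Every bag has size at most 5, so the width is 5 − 1 = 4 and tw(G) ≤ 4. For the lower bound, the 5 vertices {2, 3, 5, 8, 9} are pairwise adjacent, and any tree decomposition puts a clique entirely inside one bag — forcing width ≥ 4. Combining the bounds, tw(G) = 4.

Treewidth 4.
One optimal decomposition is:
Bags: B1 = {2, 3, 4, 5, 9}  B2 = {1, 2, 4, 5, 9}  B3 = {3, 4, 5, 6, 9}  B4 = {2, 3, 5, 8, 9}  B5 = {2, 4, 5, 7, 9}
Tree: B1–B2, B1–B3, B1–B4, B1–B5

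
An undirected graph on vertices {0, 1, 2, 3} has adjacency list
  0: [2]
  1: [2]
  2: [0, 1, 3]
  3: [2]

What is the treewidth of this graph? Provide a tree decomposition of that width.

Treewidth 1.
One such decomposition:
Bags: B1 = {0, 2}  B2 = {1, 2}  B3 = {2, 3}
Tree: B1–B2, B1–B3

The largest bag has 2 vertices, giving width 1; this decomposition certifies tw(G) ≤ 1. Any graph with an edge has treewidth ≥ 1, and G has the edge 0–2. Combining the bounds, tw(G) = 1.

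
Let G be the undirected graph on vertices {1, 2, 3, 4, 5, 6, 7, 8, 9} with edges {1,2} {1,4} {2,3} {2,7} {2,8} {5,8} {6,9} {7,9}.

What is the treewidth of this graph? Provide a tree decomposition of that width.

Treewidth 1.
Bags: B1 = {2, 8}  B2 = {2, 7}  B3 = {5, 8}  B4 = {7, 9}  B5 = {1, 2}  B6 = {6, 9}  B7 = {1, 4}  B8 = {2, 3}
Tree: B1–B2, B1–B3, B2–B4, B1–B5, B4–B6, B5–B7, B1–B8

The largest bag has 2 vertices, giving width 1; this decomposition certifies tw(G) ≤ 1. G has an edge, so its treewidth is at least 1. Hence tw(G) = 1 exactly.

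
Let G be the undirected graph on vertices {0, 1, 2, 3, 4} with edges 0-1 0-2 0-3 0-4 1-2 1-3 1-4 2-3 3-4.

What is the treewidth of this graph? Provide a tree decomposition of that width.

Treewidth 3.
One optimal decomposition is:
Bags: B1 = {0, 1, 2, 3}  B2 = {0, 1, 3, 4}
Tree: B1–B2

Every bag has size at most 4, so the width is 4 − 1 = 3 and tw(G) ≤ 3. Conversely, {0, 1, 2, 3} is a clique of size 4, and the vertices of any clique must share a bag in every tree decomposition; so some bag has ≥ 4 vertices and tw(G) ≥ 3. Therefore the treewidth is 3.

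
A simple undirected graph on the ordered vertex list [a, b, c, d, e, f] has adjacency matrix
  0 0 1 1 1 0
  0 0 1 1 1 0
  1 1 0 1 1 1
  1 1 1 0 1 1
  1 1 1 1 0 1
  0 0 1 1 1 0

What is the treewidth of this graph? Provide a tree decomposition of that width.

The largest bag has 4 vertices, giving width 3; this decomposition certifies tw(G) ≤ 3. On the other hand G contains the 4-clique {a, c, d, e}. A clique must lie in a single bag of any decomposition, so no decomposition can have width below 3. Therefore the treewidth is 3.

Treewidth 3.
One optimal decomposition is:
Bags: B1 = {c, d, e, f}  B2 = {b, c, d, e}  B3 = {a, c, d, e}
Tree: B1–B2, B2–B3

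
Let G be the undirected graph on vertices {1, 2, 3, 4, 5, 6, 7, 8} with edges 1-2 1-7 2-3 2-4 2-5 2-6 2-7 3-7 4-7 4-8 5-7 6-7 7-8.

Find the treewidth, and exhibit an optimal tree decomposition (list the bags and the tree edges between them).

Treewidth 2.
One such decomposition:
Bags: B1 = {2, 6, 7}  B2 = {2, 3, 7}  B3 = {2, 4, 7}  B4 = {1, 2, 7}  B5 = {4, 7, 8}  B6 = {2, 5, 7}
Tree: B1–B2, B1–B3, B1–B4, B3–B5, B2–B6

Every bag has size at most 3, so the width is 3 − 1 = 2 and tw(G) ≤ 2. For the lower bound, the 3 vertices {4, 7, 8} are pairwise adjacent, and any tree decomposition puts a clique entirely inside one bag — forcing width ≥ 2. The upper and lower bounds meet at 2, so that is the treewidth.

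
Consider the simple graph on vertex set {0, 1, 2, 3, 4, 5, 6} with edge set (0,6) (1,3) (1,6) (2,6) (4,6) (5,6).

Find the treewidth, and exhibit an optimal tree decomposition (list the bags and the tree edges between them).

The largest bag has 2 vertices, giving width 1; this decomposition certifies tw(G) ≤ 1. Since G has at least one edge (e.g. 4–6), it is not an edgeless graph, so tw(G) ≥ 1. Hence tw(G) = 1 exactly.

Treewidth 1.
Bags: B1 = {4, 6}  B2 = {1, 6}  B3 = {5, 6}  B4 = {1, 3}  B5 = {0, 6}  B6 = {2, 6}
Tree: B1–B2, B2–B3, B2–B4, B2–B5, B3–B6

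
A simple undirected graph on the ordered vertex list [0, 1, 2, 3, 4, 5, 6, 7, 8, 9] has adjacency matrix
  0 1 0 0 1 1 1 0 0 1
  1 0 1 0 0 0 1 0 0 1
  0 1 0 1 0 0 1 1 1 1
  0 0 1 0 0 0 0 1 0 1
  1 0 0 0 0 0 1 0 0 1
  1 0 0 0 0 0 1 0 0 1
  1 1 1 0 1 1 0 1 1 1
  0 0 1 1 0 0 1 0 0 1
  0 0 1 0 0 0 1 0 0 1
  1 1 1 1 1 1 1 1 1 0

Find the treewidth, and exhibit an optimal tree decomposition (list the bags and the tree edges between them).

Treewidth 3.
One optimal decomposition is:
Bags: B1 = {2, 6, 7, 9}  B2 = {1, 2, 6, 9}  B3 = {0, 1, 6, 9}  B4 = {0, 4, 6, 9}  B5 = {0, 5, 6, 9}  B6 = {2, 6, 8, 9}  B7 = {2, 3, 7, 9}
Tree: B1–B2, B2–B3, B3–B4, B3–B5, B1–B6, B1–B7

Every bag has size at most 4, so the width is 4 − 1 = 3 and tw(G) ≤ 3. Conversely, {2, 3, 7, 9} is a clique of size 4, and the vertices of any clique must share a bag in every tree decomposition; so some bag has ≥ 4 vertices and tw(G) ≥ 3. Hence tw(G) = 3 exactly.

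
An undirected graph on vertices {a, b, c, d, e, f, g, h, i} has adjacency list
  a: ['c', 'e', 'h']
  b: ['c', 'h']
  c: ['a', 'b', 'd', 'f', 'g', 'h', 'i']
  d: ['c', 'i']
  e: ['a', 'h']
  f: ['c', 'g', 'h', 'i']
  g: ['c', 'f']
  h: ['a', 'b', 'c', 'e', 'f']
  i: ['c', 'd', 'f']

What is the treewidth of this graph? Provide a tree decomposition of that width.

Treewidth 2.
One optimal decomposition is:
Bags: B1 = {c, f, h}  B2 = {c, f, i}  B3 = {b, c, h}  B4 = {a, c, h}  B5 = {c, f, g}  B6 = {c, d, i}  B7 = {a, e, h}
Tree: B1–B2, B1–B3, B3–B4, B1–B5, B2–B6, B4–B7

Each bag holds 3 vertices, so the decomposition has width 2, which upper-bounds the treewidth. Conversely, {a, e, h} is a clique of size 3, and the vertices of any clique must share a bag in every tree decomposition; so some bag has ≥ 3 vertices and tw(G) ≥ 2. Hence tw(G) = 2 exactly.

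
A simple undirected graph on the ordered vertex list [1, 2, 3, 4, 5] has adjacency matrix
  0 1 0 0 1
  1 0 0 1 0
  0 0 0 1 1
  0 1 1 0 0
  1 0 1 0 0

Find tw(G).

A width-2 tree decomposition is:
Bags: B1 = {2, 3, 4}  B2 = {1, 2, 3}  B3 = {1, 3, 5}
Tree: B1–B2, B2–B3
The largest bag has 3 vertices, giving width 2; this decomposition certifies tw(G) ≤ 2. The edges 3–4–2–1–5–3 form a cycle, so G is not a tree and its treewidth is at least 2. Combining the bounds, tw(G) = 2.

2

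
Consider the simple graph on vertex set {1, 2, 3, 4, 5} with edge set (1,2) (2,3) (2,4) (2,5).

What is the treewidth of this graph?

1

A width-1 tree decomposition is:
Bags: B1 = {1, 2}  B2 = {2, 3}  B3 = {2, 4}  B4 = {2, 5}
Tree: B1–B2, B1–B3, B2–B4
Every bag has size at most 2, so the width is 2 − 1 = 1 and tw(G) ≤ 1. G has an edge, so its treewidth is at least 1. Hence tw(G) = 1 exactly.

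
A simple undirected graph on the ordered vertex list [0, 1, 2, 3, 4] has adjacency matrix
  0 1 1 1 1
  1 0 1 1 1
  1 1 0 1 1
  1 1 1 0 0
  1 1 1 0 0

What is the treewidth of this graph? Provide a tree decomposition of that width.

Treewidth 3.
One such decomposition:
Bags: B1 = {0, 1, 2, 3}  B2 = {0, 1, 2, 4}
Tree: B1–B2

The largest bag has 4 vertices, giving width 3; this decomposition certifies tw(G) ≤ 3. For the lower bound, the 4 vertices {0, 1, 2, 3} are pairwise adjacent, and any tree decomposition puts a clique entirely inside one bag — forcing width ≥ 3. Therefore the treewidth is 3.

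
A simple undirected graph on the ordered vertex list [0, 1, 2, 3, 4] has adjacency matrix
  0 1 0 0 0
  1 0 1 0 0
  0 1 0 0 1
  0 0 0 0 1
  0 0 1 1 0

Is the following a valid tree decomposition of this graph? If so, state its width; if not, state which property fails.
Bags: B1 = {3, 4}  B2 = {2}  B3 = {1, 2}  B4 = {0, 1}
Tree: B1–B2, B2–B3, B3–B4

A tree decomposition must satisfy three properties: every vertex lies in some bag; for every edge, both endpoints lie together in some bag; and for every vertex, the bags containing it form a connected subtree. Here edge (4,2) lies in no bag, so the decomposition is invalid.

No — edge (4,2) lies in no bag.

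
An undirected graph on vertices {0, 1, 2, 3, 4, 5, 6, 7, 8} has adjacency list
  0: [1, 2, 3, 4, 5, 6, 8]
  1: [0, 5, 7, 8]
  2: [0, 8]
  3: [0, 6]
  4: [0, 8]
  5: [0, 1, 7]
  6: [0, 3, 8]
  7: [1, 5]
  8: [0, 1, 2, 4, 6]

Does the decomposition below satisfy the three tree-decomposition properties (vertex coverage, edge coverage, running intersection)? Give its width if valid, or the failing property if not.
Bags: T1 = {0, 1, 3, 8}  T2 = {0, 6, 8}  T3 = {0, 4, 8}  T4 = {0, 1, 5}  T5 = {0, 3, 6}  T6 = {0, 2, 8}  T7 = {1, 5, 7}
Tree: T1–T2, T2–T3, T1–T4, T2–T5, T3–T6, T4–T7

No — bags containing vertex 3 are not connected in the tree.

A tree decomposition must satisfy three properties: every vertex lies in some bag; for every edge, both endpoints lie together in some bag; and for every vertex, the bags containing it form a connected subtree. Here bags containing vertex 3 are not connected in the tree, so the decomposition is invalid.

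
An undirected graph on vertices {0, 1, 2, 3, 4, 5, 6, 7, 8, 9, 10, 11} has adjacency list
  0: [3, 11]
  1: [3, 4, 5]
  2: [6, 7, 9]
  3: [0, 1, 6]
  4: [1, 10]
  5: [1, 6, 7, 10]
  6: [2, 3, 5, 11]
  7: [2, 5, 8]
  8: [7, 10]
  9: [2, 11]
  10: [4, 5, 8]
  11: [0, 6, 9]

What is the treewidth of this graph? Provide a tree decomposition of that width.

Each bag holds 4 vertices, so the decomposition has width 3, which upper-bounds the treewidth. For the lower bound: the 4 vertex sets {0,9,11}, {3}, {6}, {1,2,5,7} are disjoint, each induces a connected subgraph, and every pair is joined by at least one edge of G. Contracting each set to a single vertex therefore yields K_{4} as a minor, and since treewidth is minor-monotone, tw(G) ≥ tw(K_{4}) = 3. The upper and lower bounds meet at 3, so that is the treewidth.

Treewidth 3.
One optimal decomposition is:
Bags: B1 = {0, 3, 9, 11}  B2 = {3, 6, 9, 11}  B3 = {2, 3, 6, 9}  B4 = {1, 2, 3, 6}  B5 = {1, 2, 5, 6}  B6 = {1, 2, 5, 7}  B7 = {1, 4, 5, 7}  B8 = {4, 5, 7, 10}  B9 = {4, 7, 8, 10}
Tree: B1–B2, B2–B3, B3–B4, B4–B5, B5–B6, B6–B7, B7–B8, B8–B9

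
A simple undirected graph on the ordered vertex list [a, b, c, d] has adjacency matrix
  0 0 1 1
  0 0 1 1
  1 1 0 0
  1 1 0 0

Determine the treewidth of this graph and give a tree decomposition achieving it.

Treewidth 2.
One such decomposition:
Bags: B1 = {a, b, d}  B2 = {a, b, c}
Tree: B1–B2

Each bag holds 3 vertices, so the decomposition has width 2, which upper-bounds the treewidth. Since a–d–b–c–a is a cycle in G, G is not acyclic. Forests are exactly the graphs of treewidth ≤ 1, so tw(G) ≥ 2. Hence tw(G) = 2 exactly.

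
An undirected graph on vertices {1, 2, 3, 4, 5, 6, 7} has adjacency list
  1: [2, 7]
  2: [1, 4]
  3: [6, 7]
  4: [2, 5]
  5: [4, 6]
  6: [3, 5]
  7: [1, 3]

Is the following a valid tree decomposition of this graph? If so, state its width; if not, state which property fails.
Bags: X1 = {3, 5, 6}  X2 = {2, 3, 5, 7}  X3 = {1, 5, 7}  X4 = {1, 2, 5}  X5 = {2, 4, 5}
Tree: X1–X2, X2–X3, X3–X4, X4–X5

A tree decomposition must satisfy three properties: every vertex lies in some bag; for every edge, both endpoints lie together in some bag; and for every vertex, the bags containing it form a connected subtree. Here bags containing vertex 2 are not connected in the tree, so the decomposition is invalid.

No — bags containing vertex 2 are not connected in the tree.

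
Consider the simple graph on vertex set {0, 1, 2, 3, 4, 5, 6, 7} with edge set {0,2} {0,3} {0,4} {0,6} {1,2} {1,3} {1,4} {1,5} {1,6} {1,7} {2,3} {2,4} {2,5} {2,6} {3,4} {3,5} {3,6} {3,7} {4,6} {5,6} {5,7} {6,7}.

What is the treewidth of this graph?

4

A width-4 tree decomposition is:
Bags: B1 = {1, 2, 3, 4, 6}  B2 = {1, 2, 3, 5, 6}  B3 = {1, 3, 5, 6, 7}  B4 = {0, 2, 3, 4, 6}
Tree: B1–B2, B2–B3, B1–B4
Every bag has size at most 5, so the width is 5 − 1 = 4 and tw(G) ≤ 4. On the other hand G contains the 5-clique {0, 2, 3, 4, 6}. A clique must lie in a single bag of any decomposition, so no decomposition can have width below 4. Hence tw(G) = 4 exactly.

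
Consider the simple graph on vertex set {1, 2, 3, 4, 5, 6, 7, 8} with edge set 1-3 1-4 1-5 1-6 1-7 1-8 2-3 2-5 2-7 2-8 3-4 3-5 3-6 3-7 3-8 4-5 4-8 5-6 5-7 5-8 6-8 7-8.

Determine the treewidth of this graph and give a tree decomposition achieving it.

Treewidth 4.
One such decomposition:
Bags: B1 = {1, 3, 5, 7, 8}  B2 = {1, 3, 4, 5, 8}  B3 = {2, 3, 5, 7, 8}  B4 = {1, 3, 5, 6, 8}
Tree: B1–B2, B1–B3, B2–B4

Every bag has size at most 5, so the width is 5 − 1 = 4 and tw(G) ≤ 4. Conversely, {1, 3, 4, 5, 8} is a clique of size 5, and the vertices of any clique must share a bag in every tree decomposition; so some bag has ≥ 5 vertices and tw(G) ≥ 4. Hence tw(G) = 4 exactly.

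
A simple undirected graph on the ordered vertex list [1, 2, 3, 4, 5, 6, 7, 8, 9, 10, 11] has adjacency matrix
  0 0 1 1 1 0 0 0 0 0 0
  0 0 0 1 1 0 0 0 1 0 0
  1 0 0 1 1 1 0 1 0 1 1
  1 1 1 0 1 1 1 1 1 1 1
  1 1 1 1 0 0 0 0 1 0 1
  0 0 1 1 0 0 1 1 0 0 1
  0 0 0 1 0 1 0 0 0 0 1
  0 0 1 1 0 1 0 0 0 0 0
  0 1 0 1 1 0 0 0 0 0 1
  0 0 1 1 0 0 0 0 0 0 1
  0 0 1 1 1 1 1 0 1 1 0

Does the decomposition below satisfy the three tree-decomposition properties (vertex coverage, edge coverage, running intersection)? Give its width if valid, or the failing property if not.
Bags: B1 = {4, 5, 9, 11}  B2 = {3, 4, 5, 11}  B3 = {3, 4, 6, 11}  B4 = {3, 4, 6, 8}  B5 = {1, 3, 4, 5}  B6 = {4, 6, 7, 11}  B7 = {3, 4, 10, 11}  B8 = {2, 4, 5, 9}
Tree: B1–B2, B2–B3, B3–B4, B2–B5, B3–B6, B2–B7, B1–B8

Vertex coverage: the bags together contain {1, 2, 3, 4, 5, 6, 7, 8, 9, 10, 11}, the full vertex set. Edge coverage: each edge of G has both endpoints in at least one bag. Running intersection: for every vertex, the bags containing it form a connected subtree. All three properties hold, so this is a valid tree decomposition of width max|bag| − 1 = 3, and hence tw(G) ≤ 3.

Yes; width 3.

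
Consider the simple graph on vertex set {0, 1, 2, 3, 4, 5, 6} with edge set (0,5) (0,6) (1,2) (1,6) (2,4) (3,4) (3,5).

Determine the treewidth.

A width-2 tree decomposition is:
Bags: B1 = {0, 3, 5}  B2 = {0, 3, 6}  B3 = {1, 3, 6}  B4 = {1, 2, 3}  B5 = {2, 3, 4}
Tree: B1–B2, B2–B3, B3–B4, B4–B5
Each bag holds 3 vertices, so the decomposition has width 2, which upper-bounds the treewidth. Since 3–5–0–6–1–2–4–3 is a cycle in G, G is not acyclic. Forests are exactly the graphs of treewidth ≤ 1, so tw(G) ≥ 2. Combining the bounds, tw(G) = 2.

2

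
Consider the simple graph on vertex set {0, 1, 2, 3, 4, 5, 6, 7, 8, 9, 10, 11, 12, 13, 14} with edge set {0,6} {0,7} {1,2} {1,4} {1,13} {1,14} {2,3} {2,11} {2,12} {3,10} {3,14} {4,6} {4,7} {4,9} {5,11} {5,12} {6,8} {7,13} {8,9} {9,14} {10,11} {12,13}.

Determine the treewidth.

A width-3 tree decomposition is:
Bags: B1 = {3, 5, 10, 11}  B2 = {2, 3, 5, 11}  B3 = {2, 3, 5, 12}  B4 = {2, 3, 12, 14}  B5 = {1, 2, 12, 14}  B6 = {1, 12, 13, 14}  B7 = {1, 9, 13, 14}  B8 = {1, 4, 9, 13}  B9 = {4, 7, 9, 13}  B10 = {4, 7, 8, 9}  B11 = {4, 6, 7, 8}  B12 = {0, 6, 7, 8}
Tree: B1–B2, B2–B3, B3–B4, B4–B5, B5–B6, B6–B7, B7–B8, B8–B9, B9–B10, B10–B11, B11–B12
Every bag has size at most 4, so the width is 4 − 1 = 3 and tw(G) ≤ 3. For the lower bound: the 4 vertex sets {5,10,11}, {3}, {2}, {1,12,13,14} are disjoint, each induces a connected subgraph, and every pair is joined by at least one edge of G. Contracting each set to a single vertex therefore yields K_{4} as a minor, and since treewidth is minor-monotone, tw(G) ≥ tw(K_{4}) = 3. The upper and lower bounds meet at 3, so that is the treewidth.

3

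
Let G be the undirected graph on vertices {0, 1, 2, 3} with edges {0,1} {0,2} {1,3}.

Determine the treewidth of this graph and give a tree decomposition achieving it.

Each bag holds 2 vertices, so the decomposition has width 1, which upper-bounds the treewidth. Any graph with an edge has treewidth ≥ 1, and G has the edge 2–0. Hence tw(G) = 1 exactly.

Treewidth 1.
One such decomposition:
Bags: B1 = {0, 2}  B2 = {0, 1}  B3 = {1, 3}
Tree: B1–B2, B2–B3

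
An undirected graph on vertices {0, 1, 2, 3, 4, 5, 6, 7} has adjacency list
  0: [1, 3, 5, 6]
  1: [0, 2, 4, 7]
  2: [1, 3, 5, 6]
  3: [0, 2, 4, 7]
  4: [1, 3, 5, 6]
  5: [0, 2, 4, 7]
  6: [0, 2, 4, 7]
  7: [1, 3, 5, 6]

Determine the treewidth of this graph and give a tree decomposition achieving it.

The largest bag has 5 vertices, giving width 4; this decomposition certifies tw(G) ≤ 4. For the lower bound: the 5 vertex sets {2,3}, {0,5}, {4,6}, {1}, {7} are disjoint, each induces a connected subgraph, and every pair is joined by at least one edge of G. Contracting each set to a single vertex therefore yields K_{5} as a minor, and since treewidth is minor-monotone, tw(G) ≥ tw(K_{5}) = 4. Hence tw(G) = 4 exactly.

Treewidth 4.
One optimal decomposition is:
Bags: B1 = {1, 2, 3, 5, 6}  B2 = {0, 1, 3, 5, 6}  B3 = {1, 3, 4, 5, 6}  B4 = {1, 3, 5, 6, 7}
Tree: B1–B2, B2–B3, B3–B4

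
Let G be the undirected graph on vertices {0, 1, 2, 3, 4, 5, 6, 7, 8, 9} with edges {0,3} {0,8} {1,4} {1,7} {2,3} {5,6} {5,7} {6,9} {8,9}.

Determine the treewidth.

1

A width-1 tree decomposition is:
Bags: B1 = {1, 4}  B2 = {1, 7}  B3 = {5, 7}  B4 = {5, 6}  B5 = {6, 9}  B6 = {8, 9}  B7 = {0, 8}  B8 = {0, 3}  B9 = {2, 3}
Tree: B1–B2, B2–B3, B3–B4, B4–B5, B5–B6, B6–B7, B7–B8, B8–B9
Each bag holds 2 vertices, so the decomposition has width 1, which upper-bounds the treewidth. G has an edge, so its treewidth is at least 1. Hence tw(G) = 1 exactly.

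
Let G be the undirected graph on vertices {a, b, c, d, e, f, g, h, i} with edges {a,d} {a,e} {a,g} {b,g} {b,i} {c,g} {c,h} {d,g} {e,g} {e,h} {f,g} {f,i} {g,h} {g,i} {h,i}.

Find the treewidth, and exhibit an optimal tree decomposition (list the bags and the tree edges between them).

Treewidth 2.
One such decomposition:
Bags: B1 = {b, g, i}  B2 = {g, h, i}  B3 = {f, g, i}  B4 = {e, g, h}  B5 = {a, e, g}  B6 = {c, g, h}  B7 = {a, d, g}
Tree: B1–B2, B2–B3, B2–B4, B4–B5, B4–B6, B5–B7

Each bag holds 3 vertices, so the decomposition has width 2, which upper-bounds the treewidth. On the other hand G contains the 3-clique {a, d, g}. A clique must lie in a single bag of any decomposition, so no decomposition can have width below 2. Therefore the treewidth is 2.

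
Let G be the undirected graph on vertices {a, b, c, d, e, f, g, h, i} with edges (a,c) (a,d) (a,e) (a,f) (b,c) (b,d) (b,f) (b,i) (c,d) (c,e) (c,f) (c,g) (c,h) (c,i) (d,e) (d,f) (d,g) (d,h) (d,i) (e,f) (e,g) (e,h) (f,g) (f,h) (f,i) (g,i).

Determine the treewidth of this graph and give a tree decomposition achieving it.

Every bag has size at most 5, so the width is 5 − 1 = 4 and tw(G) ≤ 4. On the other hand G contains the 5-clique {c, d, e, f, g}. A clique must lie in a single bag of any decomposition, so no decomposition can have width below 4. Therefore the treewidth is 4.

Treewidth 4.
One optimal decomposition is:
Bags: B1 = {c, d, e, f, h}  B2 = {c, d, e, f, g}  B3 = {c, d, f, g, i}  B4 = {b, c, d, f, i}  B5 = {a, c, d, e, f}
Tree: B1–B2, B2–B3, B3–B4, B1–B5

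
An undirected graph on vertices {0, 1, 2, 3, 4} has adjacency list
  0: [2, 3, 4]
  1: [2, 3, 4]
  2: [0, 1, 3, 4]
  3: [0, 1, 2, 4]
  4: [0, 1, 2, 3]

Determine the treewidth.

A width-3 tree decomposition is:
Bags: B1 = {0, 2, 3, 4}  B2 = {1, 2, 3, 4}
Tree: B1–B2
The largest bag has 4 vertices, giving width 3; this decomposition certifies tw(G) ≤ 3. Conversely, {0, 2, 3, 4} is a clique of size 4, and the vertices of any clique must share a bag in every tree decomposition; so some bag has ≥ 4 vertices and tw(G) ≥ 3. Therefore the treewidth is 3.

3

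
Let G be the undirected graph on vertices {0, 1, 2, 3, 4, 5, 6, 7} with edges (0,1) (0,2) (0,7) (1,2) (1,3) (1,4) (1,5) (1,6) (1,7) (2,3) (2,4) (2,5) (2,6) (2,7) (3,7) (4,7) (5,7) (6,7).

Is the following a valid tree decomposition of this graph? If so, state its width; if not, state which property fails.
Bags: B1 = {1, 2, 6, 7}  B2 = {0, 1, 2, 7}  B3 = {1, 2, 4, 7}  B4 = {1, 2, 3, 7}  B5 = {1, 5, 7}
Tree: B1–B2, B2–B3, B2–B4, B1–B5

A tree decomposition must satisfy three properties: every vertex lies in some bag; for every edge, both endpoints lie together in some bag; and for every vertex, the bags containing it form a connected subtree. Here edge (2,5) lies in no bag, so the decomposition is invalid.

No — edge (2,5) lies in no bag.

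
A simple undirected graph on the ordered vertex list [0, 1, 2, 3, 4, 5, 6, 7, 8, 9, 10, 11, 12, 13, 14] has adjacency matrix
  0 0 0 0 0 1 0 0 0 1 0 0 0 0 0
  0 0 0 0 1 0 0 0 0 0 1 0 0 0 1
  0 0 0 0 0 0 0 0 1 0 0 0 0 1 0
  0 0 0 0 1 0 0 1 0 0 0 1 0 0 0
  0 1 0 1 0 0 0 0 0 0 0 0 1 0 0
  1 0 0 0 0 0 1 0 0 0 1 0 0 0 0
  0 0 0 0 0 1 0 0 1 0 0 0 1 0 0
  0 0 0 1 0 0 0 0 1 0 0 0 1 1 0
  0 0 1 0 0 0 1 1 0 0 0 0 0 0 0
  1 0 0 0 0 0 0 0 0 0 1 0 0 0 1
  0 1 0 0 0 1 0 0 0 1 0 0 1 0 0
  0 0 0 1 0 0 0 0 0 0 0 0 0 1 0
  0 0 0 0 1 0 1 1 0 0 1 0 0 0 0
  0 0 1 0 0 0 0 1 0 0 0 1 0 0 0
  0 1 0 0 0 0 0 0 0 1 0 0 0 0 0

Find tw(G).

A width-3 tree decomposition is:
Bags: B1 = {0, 5, 9, 14}  B2 = {5, 9, 10, 14}  B3 = {1, 5, 10, 14}  B4 = {1, 5, 6, 10}  B5 = {1, 6, 10, 12}  B6 = {1, 4, 6, 12}  B7 = {4, 6, 8, 12}  B8 = {4, 7, 8, 12}  B9 = {3, 4, 7, 8}  B10 = {2, 3, 7, 8}  B11 = {2, 3, 7, 13}  B12 = {2, 3, 11, 13}
Tree: B1–B2, B2–B3, B3–B4, B4–B5, B5–B6, B6–B7, B7–B8, B8–B9, B9–B10, B10–B11, B11–B12
Each bag holds 4 vertices, so the decomposition has width 3, which upper-bounds the treewidth. For the lower bound: the 4 vertex sets {0,9,14}, {5}, {10}, {1,4,6,12} are disjoint, each induces a connected subgraph, and every pair is joined by at least one edge of G. Contracting each set to a single vertex therefore yields K_{4} as a minor, and since treewidth is minor-monotone, tw(G) ≥ tw(K_{4}) = 3. Hence tw(G) = 3 exactly.

3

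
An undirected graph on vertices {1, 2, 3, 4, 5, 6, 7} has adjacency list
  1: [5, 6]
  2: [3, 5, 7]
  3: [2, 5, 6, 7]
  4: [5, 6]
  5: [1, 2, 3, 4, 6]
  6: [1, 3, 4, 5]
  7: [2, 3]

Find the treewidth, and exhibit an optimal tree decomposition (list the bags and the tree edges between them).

The largest bag has 3 vertices, giving width 2; this decomposition certifies tw(G) ≤ 2. Conversely, {2, 3, 5} is a clique of size 3, and the vertices of any clique must share a bag in every tree decomposition; so some bag has ≥ 3 vertices and tw(G) ≥ 2. The upper and lower bounds meet at 2, so that is the treewidth.

Treewidth 2.
One optimal decomposition is:
Bags: B1 = {4, 5, 6}  B2 = {1, 5, 6}  B3 = {3, 5, 6}  B4 = {2, 3, 5}  B5 = {2, 3, 7}
Tree: B1–B2, B2–B3, B3–B4, B4–B5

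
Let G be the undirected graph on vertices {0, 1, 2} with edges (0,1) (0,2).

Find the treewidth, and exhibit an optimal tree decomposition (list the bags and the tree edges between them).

Treewidth 1.
One optimal decomposition is:
Bags: B1 = {0, 1}  B2 = {0, 2}
Tree: B1–B2

The largest bag has 2 vertices, giving width 1; this decomposition certifies tw(G) ≤ 1. Since G has at least one edge (e.g. 0–1), it is not an edgeless graph, so tw(G) ≥ 1. Therefore the treewidth is 1.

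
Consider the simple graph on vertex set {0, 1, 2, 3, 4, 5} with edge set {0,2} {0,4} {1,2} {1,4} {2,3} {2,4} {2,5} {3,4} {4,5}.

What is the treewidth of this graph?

2

A width-2 tree decomposition is:
Bags: B1 = {2, 4, 5}  B2 = {1, 2, 4}  B3 = {0, 2, 4}  B4 = {2, 3, 4}
Tree: B1–B2, B2–B3, B3–B4
Every bag has size at most 3, so the width is 3 − 1 = 2 and tw(G) ≤ 2. On the other hand G contains the 3-clique {0, 2, 4}. A clique must lie in a single bag of any decomposition, so no decomposition can have width below 2. Combining the bounds, tw(G) = 2.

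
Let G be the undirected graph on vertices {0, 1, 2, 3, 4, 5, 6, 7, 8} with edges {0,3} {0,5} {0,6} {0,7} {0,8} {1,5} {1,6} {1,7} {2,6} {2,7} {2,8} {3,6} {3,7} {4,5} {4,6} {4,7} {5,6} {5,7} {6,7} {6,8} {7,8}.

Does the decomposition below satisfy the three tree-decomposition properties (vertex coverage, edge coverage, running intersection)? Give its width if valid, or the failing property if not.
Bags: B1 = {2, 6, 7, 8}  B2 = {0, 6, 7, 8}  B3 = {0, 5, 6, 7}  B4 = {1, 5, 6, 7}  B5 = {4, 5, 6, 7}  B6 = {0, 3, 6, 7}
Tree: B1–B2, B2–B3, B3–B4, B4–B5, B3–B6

Every vertex of G appears in some bag (union = {0, 1, 2, 3, 4, 5, 6, 7, 8}); every edge is covered by a bag; and for each vertex v the set of bags containing v is connected in the bag tree. The decomposition is therefore valid. The largest bag has 4 vertices, so the width is 3.

Yes; width 3.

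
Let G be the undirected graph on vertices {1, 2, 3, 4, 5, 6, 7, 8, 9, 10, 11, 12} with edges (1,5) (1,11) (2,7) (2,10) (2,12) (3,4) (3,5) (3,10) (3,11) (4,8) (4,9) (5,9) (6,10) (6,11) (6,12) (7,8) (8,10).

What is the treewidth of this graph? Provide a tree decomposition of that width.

Each bag holds 4 vertices, so the decomposition has width 3, which upper-bounds the treewidth. For the lower bound: the 4 vertex sets {2,7,12}, {8}, {10}, {3,4,6,11} are disjoint, each induces a connected subgraph, and every pair is joined by at least one edge of G. Contracting each set to a single vertex therefore yields K_{4} as a minor, and since treewidth is minor-monotone, tw(G) ≥ tw(K_{4}) = 3. Hence tw(G) = 3 exactly.

Treewidth 3.
Bags: B1 = {2, 7, 8, 12}  B2 = {2, 8, 10, 12}  B3 = {6, 8, 10, 12}  B4 = {4, 6, 8, 10}  B5 = {3, 4, 6, 10}  B6 = {3, 4, 6, 11}  B7 = {3, 4, 9, 11}  B8 = {3, 5, 9, 11}  B9 = {1, 5, 9, 11}
Tree: B1–B2, B2–B3, B3–B4, B4–B5, B5–B6, B6–B7, B7–B8, B8–B9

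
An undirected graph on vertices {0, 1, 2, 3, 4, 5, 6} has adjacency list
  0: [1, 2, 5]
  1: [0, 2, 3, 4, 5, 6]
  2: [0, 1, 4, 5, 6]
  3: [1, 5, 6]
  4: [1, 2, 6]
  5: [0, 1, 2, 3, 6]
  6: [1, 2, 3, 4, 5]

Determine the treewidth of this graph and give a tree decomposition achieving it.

The largest bag has 4 vertices, giving width 3; this decomposition certifies tw(G) ≤ 3. On the other hand G contains the 4-clique {1, 2, 4, 6}. A clique must lie in a single bag of any decomposition, so no decomposition can have width below 3. Therefore the treewidth is 3.

Treewidth 3.
One optimal decomposition is:
Bags: B1 = {0, 1, 2, 5}  B2 = {1, 2, 5, 6}  B3 = {1, 3, 5, 6}  B4 = {1, 2, 4, 6}
Tree: B1–B2, B2–B3, B2–B4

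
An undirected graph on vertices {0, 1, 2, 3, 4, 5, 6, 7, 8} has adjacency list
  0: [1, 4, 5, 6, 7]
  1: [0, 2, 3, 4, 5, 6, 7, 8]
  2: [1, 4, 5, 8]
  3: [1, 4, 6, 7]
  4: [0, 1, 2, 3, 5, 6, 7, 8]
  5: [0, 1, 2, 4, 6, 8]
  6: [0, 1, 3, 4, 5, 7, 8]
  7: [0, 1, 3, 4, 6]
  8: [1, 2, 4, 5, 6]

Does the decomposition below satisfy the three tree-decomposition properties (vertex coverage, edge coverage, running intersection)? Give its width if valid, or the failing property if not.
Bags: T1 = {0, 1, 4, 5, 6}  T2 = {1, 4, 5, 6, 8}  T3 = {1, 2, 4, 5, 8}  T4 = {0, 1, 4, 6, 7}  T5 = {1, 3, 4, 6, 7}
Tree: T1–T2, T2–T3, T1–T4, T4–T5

Yes; width 4.

Checking the three conditions: (i) the bags cover all of {0, 1, 2, 3, 4, 5, 6, 7, 8}; (ii) for each edge, some bag contains both endpoints; (iii) the bags containing any fixed vertex form a subtree. All hold, so the decomposition is valid with width 5 − 1 = 4.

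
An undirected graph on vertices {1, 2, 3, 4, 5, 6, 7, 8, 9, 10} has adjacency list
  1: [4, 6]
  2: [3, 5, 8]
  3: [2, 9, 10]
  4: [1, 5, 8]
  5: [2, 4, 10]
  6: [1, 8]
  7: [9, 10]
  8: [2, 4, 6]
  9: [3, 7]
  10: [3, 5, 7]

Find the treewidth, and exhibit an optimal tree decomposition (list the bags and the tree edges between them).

The largest bag has 3 vertices, giving width 2; this decomposition certifies tw(G) ≤ 2. For the lower bound, G contains the cycle 6–1–4–8–6, so G is not a forest; only forests have treewidth ≤ 1, hence tw(G) ≥ 2. Therefore the treewidth is 2.

Treewidth 2.
Bags: B1 = {1, 6, 8}  B2 = {1, 4, 8}  B3 = {2, 4, 8}  B4 = {2, 4, 5}  B5 = {2, 3, 5}  B6 = {3, 5, 10}  B7 = {3, 9, 10}  B8 = {7, 9, 10}
Tree: B1–B2, B2–B3, B3–B4, B4–B5, B5–B6, B6–B7, B7–B8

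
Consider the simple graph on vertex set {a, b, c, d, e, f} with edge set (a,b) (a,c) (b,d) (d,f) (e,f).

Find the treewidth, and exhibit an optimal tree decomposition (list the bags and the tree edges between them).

Each bag holds 2 vertices, so the decomposition has width 1, which upper-bounds the treewidth. G has an edge, so its treewidth is at least 1. The upper and lower bounds meet at 1, so that is the treewidth.

Treewidth 1.
Bags: B1 = {a, c}  B2 = {a, b}  B3 = {b, d}  B4 = {d, f}  B5 = {e, f}
Tree: B1–B2, B2–B3, B3–B4, B4–B5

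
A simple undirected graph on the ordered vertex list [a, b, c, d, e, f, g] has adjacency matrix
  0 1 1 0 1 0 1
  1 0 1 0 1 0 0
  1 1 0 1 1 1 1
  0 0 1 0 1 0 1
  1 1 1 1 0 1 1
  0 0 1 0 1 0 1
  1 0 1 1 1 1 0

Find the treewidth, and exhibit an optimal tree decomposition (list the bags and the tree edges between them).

Treewidth 3.
Bags: B1 = {c, d, e, g}  B2 = {a, c, e, g}  B3 = {a, b, c, e}  B4 = {c, e, f, g}
Tree: B1–B2, B2–B3, B2–B4

Every bag has size at most 4, so the width is 4 − 1 = 3 and tw(G) ≤ 3. Conversely, {c, d, e, g} is a clique of size 4, and the vertices of any clique must share a bag in every tree decomposition; so some bag has ≥ 4 vertices and tw(G) ≥ 3. Combining the bounds, tw(G) = 3.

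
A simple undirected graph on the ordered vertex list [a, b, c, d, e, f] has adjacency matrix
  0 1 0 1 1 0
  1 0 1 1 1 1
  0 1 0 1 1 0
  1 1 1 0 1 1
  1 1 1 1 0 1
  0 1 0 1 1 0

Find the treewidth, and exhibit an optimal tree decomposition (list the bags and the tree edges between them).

Treewidth 3.
Bags: B1 = {b, d, e, f}  B2 = {b, c, d, e}  B3 = {a, b, d, e}
Tree: B1–B2, B2–B3

Every bag has size at most 4, so the width is 4 − 1 = 3 and tw(G) ≤ 3. On the other hand G contains the 4-clique {a, b, d, e}. A clique must lie in a single bag of any decomposition, so no decomposition can have width below 3. The upper and lower bounds meet at 3, so that is the treewidth.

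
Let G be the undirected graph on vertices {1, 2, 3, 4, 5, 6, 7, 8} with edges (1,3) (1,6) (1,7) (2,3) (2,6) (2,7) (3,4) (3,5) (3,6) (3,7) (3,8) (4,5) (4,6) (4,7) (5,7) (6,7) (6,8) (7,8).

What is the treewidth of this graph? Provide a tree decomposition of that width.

The largest bag has 4 vertices, giving width 3; this decomposition certifies tw(G) ≤ 3. Conversely, {3, 4, 5, 7} is a clique of size 4, and the vertices of any clique must share a bag in every tree decomposition; so some bag has ≥ 4 vertices and tw(G) ≥ 3. Therefore the treewidth is 3.

Treewidth 3.
One optimal decomposition is:
Bags: B1 = {3, 4, 6, 7}  B2 = {1, 3, 6, 7}  B3 = {2, 3, 6, 7}  B4 = {3, 4, 5, 7}  B5 = {3, 6, 7, 8}
Tree: B1–B2, B2–B3, B1–B4, B1–B5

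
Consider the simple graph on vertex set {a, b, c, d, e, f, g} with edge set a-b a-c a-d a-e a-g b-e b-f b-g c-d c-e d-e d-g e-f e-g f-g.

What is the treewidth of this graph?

A width-3 tree decomposition is:
Bags: B1 = {a, b, e, g}  B2 = {b, e, f, g}  B3 = {a, d, e, g}  B4 = {a, c, d, e}
Tree: B1–B2, B1–B3, B3–B4
Every bag has size at most 4, so the width is 4 − 1 = 3 and tw(G) ≤ 3. On the other hand G contains the 4-clique {a, d, e, g}. A clique must lie in a single bag of any decomposition, so no decomposition can have width below 3. Combining the bounds, tw(G) = 3.

3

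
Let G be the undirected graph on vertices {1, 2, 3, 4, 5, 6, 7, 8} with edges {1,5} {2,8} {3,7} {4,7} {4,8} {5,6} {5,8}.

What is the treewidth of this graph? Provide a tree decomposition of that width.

Every bag has size at most 2, so the width is 2 − 1 = 1 and tw(G) ≤ 1. G has an edge, so its treewidth is at least 1. Therefore the treewidth is 1.

Treewidth 1.
Bags: B1 = {2, 8}  B2 = {5, 8}  B3 = {4, 8}  B4 = {1, 5}  B5 = {4, 7}  B6 = {5, 6}  B7 = {3, 7}
Tree: B1–B2, B2–B3, B2–B4, B3–B5, B2–B6, B5–B7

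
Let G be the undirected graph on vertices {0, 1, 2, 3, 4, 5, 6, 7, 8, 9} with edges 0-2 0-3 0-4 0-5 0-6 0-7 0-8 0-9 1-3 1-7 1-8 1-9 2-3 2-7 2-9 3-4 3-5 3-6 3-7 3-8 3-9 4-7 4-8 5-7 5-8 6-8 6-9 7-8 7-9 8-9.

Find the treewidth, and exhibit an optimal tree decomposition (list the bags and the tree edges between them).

Treewidth 4.
One optimal decomposition is:
Bags: B1 = {0, 3, 7, 8, 9}  B2 = {0, 3, 4, 7, 8}  B3 = {0, 3, 6, 8, 9}  B4 = {0, 3, 5, 7, 8}  B5 = {1, 3, 7, 8, 9}  B6 = {0, 2, 3, 7, 9}
Tree: B1–B2, B1–B3, B2–B4, B1–B5, B1–B6

Each bag holds 5 vertices, so the decomposition has width 4, which upper-bounds the treewidth. Conversely, {0, 3, 6, 8, 9} is a clique of size 5, and the vertices of any clique must share a bag in every tree decomposition; so some bag has ≥ 5 vertices and tw(G) ≥ 4. Hence tw(G) = 4 exactly.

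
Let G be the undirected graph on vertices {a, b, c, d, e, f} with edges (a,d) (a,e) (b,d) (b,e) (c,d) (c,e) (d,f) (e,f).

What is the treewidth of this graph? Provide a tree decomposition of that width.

Treewidth 2.
Bags: B1 = {a, d, e}  B2 = {c, d, e}  B3 = {d, e, f}  B4 = {b, d, e}
Tree: B1–B2, B2–B3, B3–B4

The largest bag has 3 vertices, giving width 2; this decomposition certifies tw(G) ≤ 2. For the lower bound, G contains the cycle d–a–e–c–d, so G is not a forest; only forests have treewidth ≤ 1, hence tw(G) ≥ 2. The upper and lower bounds meet at 2, so that is the treewidth.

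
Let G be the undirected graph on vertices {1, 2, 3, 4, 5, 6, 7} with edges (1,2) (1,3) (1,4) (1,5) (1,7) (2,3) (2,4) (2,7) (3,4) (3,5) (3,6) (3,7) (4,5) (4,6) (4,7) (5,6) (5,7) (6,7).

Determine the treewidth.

A width-4 tree decomposition is:
Bags: B1 = {1, 3, 4, 5, 7}  B2 = {1, 2, 3, 4, 7}  B3 = {3, 4, 5, 6, 7}
Tree: B1–B2, B1–B3
Every bag has size at most 5, so the width is 5 − 1 = 4 and tw(G) ≤ 4. On the other hand G contains the 5-clique {1, 2, 3, 4, 7}. A clique must lie in a single bag of any decomposition, so no decomposition can have width below 4. Therefore the treewidth is 4.

4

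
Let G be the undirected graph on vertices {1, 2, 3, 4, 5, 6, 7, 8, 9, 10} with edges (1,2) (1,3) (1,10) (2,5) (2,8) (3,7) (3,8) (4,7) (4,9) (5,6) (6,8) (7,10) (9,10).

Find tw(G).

A width-2 tree decomposition is:
Bags: B1 = {5, 6, 8}  B2 = {2, 5, 8}  B3 = {2, 3, 8}  B4 = {1, 2, 3}  B5 = {1, 3, 7}  B6 = {1, 7, 10}  B7 = {4, 7, 10}  B8 = {4, 9, 10}
Tree: B1–B2, B2–B3, B3–B4, B4–B5, B5–B6, B6–B7, B7–B8
The largest bag has 3 vertices, giving width 2; this decomposition certifies tw(G) ≤ 2. Since 6–5–2–8–6 is a cycle in G, G is not acyclic. Forests are exactly the graphs of treewidth ≤ 1, so tw(G) ≥ 2. Hence tw(G) = 2 exactly.

2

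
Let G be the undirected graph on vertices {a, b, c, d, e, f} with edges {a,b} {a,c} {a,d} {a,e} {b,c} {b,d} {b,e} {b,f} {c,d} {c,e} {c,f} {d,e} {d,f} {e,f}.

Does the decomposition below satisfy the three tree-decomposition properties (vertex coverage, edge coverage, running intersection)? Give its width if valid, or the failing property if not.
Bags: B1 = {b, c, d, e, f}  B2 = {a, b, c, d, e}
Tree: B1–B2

Yes; width 4.

Checking the three conditions: (i) the bags cover all of {a, b, c, d, e, f}; (ii) for each edge, some bag contains both endpoints; (iii) the bags containing any fixed vertex form a subtree. All hold, so the decomposition is valid with width 5 − 1 = 4.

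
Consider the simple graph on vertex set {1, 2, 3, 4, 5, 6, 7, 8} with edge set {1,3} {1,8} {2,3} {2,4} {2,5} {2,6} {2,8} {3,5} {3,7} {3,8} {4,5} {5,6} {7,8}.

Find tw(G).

2

A width-2 tree decomposition is:
Bags: B1 = {2, 3, 8}  B2 = {2, 3, 5}  B3 = {2, 5, 6}  B4 = {1, 3, 8}  B5 = {2, 4, 5}  B6 = {3, 7, 8}
Tree: B1–B2, B2–B3, B1–B4, B2–B5, B1–B6
Every bag has size at most 3, so the width is 3 − 1 = 2 and tw(G) ≤ 2. Conversely, {1, 3, 8} is a clique of size 3, and the vertices of any clique must share a bag in every tree decomposition; so some bag has ≥ 3 vertices and tw(G) ≥ 2. Therefore the treewidth is 2.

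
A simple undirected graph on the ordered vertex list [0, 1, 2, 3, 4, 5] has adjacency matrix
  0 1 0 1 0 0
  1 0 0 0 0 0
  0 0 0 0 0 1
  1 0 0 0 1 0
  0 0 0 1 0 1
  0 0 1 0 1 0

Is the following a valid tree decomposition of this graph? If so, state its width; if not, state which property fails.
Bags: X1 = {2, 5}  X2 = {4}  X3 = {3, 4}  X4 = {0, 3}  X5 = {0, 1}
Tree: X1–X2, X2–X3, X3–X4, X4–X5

A tree decomposition must satisfy three properties: every vertex lies in some bag; for every edge, both endpoints lie together in some bag; and for every vertex, the bags containing it form a connected subtree. Here edge (5,4) lies in no bag, so the decomposition is invalid.

No — edge (5,4) lies in no bag.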